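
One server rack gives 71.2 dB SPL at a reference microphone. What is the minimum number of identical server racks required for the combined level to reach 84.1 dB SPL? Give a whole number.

The shortfall is 84.1 − 71.2 = 12.9 dB, and N units add 10·log₁₀ N, so need 10·log₁₀ N ≥ 12.9.
N ≥ 10^(12.9/10) = 19.498, so N = 20.

20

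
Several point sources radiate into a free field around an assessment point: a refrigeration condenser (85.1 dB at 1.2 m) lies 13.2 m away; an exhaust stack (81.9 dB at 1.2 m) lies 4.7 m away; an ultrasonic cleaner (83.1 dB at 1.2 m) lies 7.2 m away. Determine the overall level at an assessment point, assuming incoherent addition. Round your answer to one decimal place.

First find each source's level at the receiver (point-source: −20·log₁₀(r/r_ref)), then combine on an intensity basis.
refrigeration condenser: 85.1 − 20·log₁₀(13.2/1.2) = 85.1 − 20.83 = 64.27 dB.
exhaust stack: 81.9 − 20·log₁₀(4.7/1.2) = 81.9 − 11.86 = 70.04 dB.
ultrasonic cleaner: 83.1 − 20·log₁₀(7.2/1.2) = 83.1 − 15.56 = 67.54 dB.
Σ 10^(L/10) = 1.844e+07 → L_total = 10·log₁₀(1.844e+07) = 72.66 dB.

72.7 dB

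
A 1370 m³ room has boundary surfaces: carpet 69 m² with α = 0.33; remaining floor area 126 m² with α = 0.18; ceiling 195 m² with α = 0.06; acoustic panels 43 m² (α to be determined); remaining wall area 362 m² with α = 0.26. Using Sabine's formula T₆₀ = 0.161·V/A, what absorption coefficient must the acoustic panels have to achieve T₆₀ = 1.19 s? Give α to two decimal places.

Required total absorption A = 0.161·1370/1.19 = 185.35 m².
Absorption from the other surfaces = 69·0.33 + 126·0.18 + 195·0.06 + 362·0.26 = 151.27 m², so the acoustic panels must supply 34.08 m² over 43 m².
α = 34.08/43 = 0.793.

0.79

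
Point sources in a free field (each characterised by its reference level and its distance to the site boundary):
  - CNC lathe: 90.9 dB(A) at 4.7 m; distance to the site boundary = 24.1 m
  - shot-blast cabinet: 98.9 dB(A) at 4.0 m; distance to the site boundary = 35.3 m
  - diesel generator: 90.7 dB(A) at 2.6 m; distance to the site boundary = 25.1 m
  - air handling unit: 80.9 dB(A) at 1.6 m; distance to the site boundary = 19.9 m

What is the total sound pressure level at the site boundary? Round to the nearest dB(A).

82 dB(A)

First find each source's level at the receiver (point-source: −20·log₁₀(r/r_ref)), then combine on an intensity basis.
CNC lathe: 90.9 − 20·log₁₀(24.1/4.7) = 90.9 − 14.20 = 76.70 dB(A).
shot-blast cabinet: 98.9 − 20·log₁₀(35.3/4.0) = 98.9 − 18.91 = 79.99 dB(A).
diesel generator: 90.7 − 20·log₁₀(25.1/2.6) = 90.7 − 19.69 = 71.01 dB(A).
air handling unit: 80.9 − 20·log₁₀(19.9/1.6) = 80.9 − 21.89 = 59.01 dB(A).
Σ 10^(L/10) = 1.599e+08 → L_total = 10·log₁₀(1.599e+08) = 82.04 dB(A).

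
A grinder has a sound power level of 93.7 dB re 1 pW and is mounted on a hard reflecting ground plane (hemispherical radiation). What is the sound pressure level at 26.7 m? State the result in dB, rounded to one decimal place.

57.2 dB

Free-field hemispherical radiation: L_p = L_w − 10·log₁₀(2π·r²), r = 26.7 m.
2π·r² = 4479 m², 10·log₁₀ of that is 36.512 dB.
L_p = 93.7 − 36.512 = 57.19 dB.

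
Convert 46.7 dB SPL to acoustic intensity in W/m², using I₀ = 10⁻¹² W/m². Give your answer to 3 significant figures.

4.68e-08 W/m²

I = I₀·10^(L/10) = 10⁻¹² × 10^(46.7/10) = 10^(-7.330).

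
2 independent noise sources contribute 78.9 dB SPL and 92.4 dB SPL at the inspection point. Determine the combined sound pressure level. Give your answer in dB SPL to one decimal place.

For uncorrelated sources the intensities add, so convert each level to linear form, sum, and take 10·log₁₀ of the total.
Σ 10^(L/10) = 10^(78.9/10) + 10^(92.4/10) = 1.815e+09.
L_total = 10·log₁₀(1.815e+09) = 92.59 dB SPL.

92.6 dB SPL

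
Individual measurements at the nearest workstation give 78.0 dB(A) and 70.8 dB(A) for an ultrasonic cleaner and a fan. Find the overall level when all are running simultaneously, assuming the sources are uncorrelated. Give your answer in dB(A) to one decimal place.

78.8 dB(A)

Incoherent sources combine by intensity addition: L_total = 10·log₁₀(Σ 10^(L_i/10)).
Σ 10^(L/10) = 10^(78.0/10) + 10^(70.8/10) = 7.512e+07.
L_total = 10·log₁₀(7.512e+07) = 78.76 dB(A).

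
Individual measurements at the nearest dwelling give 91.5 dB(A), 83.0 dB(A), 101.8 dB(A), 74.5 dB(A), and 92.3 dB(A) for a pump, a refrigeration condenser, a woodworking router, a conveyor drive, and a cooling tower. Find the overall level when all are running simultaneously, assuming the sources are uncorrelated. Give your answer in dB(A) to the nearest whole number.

103 dB(A)

For uncorrelated sources the intensities add, so convert each level to linear form, sum, and take 10·log₁₀ of the total.
Σ 10^(L/10) = 10^(91.5/10) + 10^(83.0/10) + 10^(101.8/10) + 10^(74.5/10) + 10^(92.3/10) = 1.847e+10.
L_total = 10·log₁₀(1.847e+10) = 102.67 dB(A).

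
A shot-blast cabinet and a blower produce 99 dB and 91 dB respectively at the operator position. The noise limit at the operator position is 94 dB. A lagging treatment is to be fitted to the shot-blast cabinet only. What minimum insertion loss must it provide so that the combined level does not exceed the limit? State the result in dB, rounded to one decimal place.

8.0 dB

Fixed contribution from the other source: Σ 10^(L/10) = 10^(91/10) = 1.259e+09 (91.00 dB).
To meet 94 dB overall, the treated shot-blast cabinet may contribute at most 10^(94/10) − 1.259e+09 = 1.253e+09, i.e. 90.98 dB.
Required insertion loss = 99 − 90.98 = 8.02 dB.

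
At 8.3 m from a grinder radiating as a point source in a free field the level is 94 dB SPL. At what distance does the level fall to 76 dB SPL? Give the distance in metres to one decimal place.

65.9 m

The 18.0 dB drop corresponds to a distance ratio of 10^(18.0/20) for a point source.
r₂ = 8.3·10^((94−76)/20) = 8.3·10^(18.0/20) = 65.93 m.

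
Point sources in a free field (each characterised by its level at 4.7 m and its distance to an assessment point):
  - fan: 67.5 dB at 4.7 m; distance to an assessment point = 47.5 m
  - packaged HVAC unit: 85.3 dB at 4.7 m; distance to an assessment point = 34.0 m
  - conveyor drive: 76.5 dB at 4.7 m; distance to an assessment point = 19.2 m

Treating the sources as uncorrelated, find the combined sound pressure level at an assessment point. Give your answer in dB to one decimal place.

First find each source's level at the receiver (point-source: −20·log₁₀(r/r_ref)), then combine on an intensity basis.
fan: 67.5 − 20·log₁₀(47.5/4.7) = 67.5 − 20.09 = 47.41 dB.
packaged HVAC unit: 85.3 − 20·log₁₀(34.0/4.7) = 85.3 − 17.19 = 68.11 dB.
conveyor drive: 76.5 − 20·log₁₀(19.2/4.7) = 76.5 − 12.22 = 64.28 dB.
Σ 10^(L/10) = 9.207e+06 → L_total = 10·log₁₀(9.207e+06) = 69.64 dB.

69.6 dB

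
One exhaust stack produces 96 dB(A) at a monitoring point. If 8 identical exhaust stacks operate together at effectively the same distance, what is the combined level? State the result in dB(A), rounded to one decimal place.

105.0 dB(A)

L_total = L₁ + 10·log₁₀ N for N identical incoherent sources.
L_total = 96 + 10·log₁₀(8) = 96 + 9.031 = 105.03 dB(A).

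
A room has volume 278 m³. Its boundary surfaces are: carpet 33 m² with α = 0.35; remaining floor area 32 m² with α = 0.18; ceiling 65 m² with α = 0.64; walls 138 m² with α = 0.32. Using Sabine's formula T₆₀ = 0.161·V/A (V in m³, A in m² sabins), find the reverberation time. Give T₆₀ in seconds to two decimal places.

Summing Sᵢαᵢ: 33·0.35 + 32·0.18 + 65·0.64 + 138·0.32 = 103.07 m².
T₆₀ = 0.161·V/A = 0.161·278/103.07 = 0.434 s.

0.43 s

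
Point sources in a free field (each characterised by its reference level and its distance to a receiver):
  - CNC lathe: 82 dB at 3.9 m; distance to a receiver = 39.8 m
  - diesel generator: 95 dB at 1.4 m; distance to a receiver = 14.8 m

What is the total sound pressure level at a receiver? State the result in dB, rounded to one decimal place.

Propagate each source to the receiver with L = L_ref − 20·log₁₀(r/r_ref), then add intensities.
CNC lathe: 82 − 20·log₁₀(39.8/3.9) = 82 − 20.18 = 61.82 dB.
diesel generator: 95 − 20·log₁₀(14.8/1.4) = 95 − 20.48 = 74.52 dB.
Σ 10^(L/10) = 2.982e+07 → L_total = 10·log₁₀(2.982e+07) = 74.74 dB.

74.7 dB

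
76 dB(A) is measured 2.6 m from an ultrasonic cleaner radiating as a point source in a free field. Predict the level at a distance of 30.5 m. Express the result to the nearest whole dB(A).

Point-source attenuation: ΔL = 20·log₁₀(r₂/r₁) = 20·log₁₀(30.5/2.6) = 21.387 dB.
L₂ = 76 − 20·log₁₀(30.5/2.6) = 76 − 21.387 = 54.61 dB(A).

55 dB(A)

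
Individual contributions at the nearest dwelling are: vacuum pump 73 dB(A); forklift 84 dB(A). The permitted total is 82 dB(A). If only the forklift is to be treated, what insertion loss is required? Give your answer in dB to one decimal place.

2.6 dB

The untreated sources together contribute 10^(73/10) = 1.995e+07, i.e. 73.00 dB(A).
To meet 82 dB(A) overall, the treated forklift may contribute at most 10^(82/10) − 1.995e+07 = 1.385e+08, i.e. 81.42 dB(A).
So the forklift must be reduced from 84 to 81.42 dB(A): IL = 2.58 dB.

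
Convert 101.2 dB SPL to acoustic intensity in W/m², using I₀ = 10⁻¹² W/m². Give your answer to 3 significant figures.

I/I₀ = 10^(101.2/10) = 1.318e+10, so I = 1.318e+10 × 10⁻¹² W/m².

0.0132 W/m²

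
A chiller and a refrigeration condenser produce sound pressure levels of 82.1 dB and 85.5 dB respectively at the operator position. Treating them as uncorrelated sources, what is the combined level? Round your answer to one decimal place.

Incoherent sources combine by intensity addition: L_total = 10·log₁₀(Σ 10^(L_i/10)).
Σ 10^(L/10) = 10^(82.1/10) + 10^(85.5/10) = 5.170e+08.
L_total = 10·log₁₀(5.170e+08) = 87.13 dB.

87.1 dB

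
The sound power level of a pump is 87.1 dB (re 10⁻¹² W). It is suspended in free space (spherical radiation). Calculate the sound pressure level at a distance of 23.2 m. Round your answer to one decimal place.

48.8 dB

The power spreads over a sphere of area 4π·r², so L_p = L_w − 10·log₁₀(4π·r²).
4π·r² = 6764 m², 10·log₁₀ of that is 38.302 dB.
L_p = 87.1 − 38.302 = 48.80 dB.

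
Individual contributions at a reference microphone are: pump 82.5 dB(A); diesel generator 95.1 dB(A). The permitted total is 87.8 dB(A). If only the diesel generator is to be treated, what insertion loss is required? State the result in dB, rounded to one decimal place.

Fixed contribution from the other source: Σ 10^(L/10) = 10^(82.5/10) = 1.778e+08 (82.50 dB(A)).
The limit corresponds to 10^(87.8/10) = 6.026e+08; subtracting the fixed part leaves 4.247e+08 for the diesel generator, i.e. 86.28 dB(A).
So the diesel generator must be reduced from 95.1 to 86.28 dB(A): IL = 8.82 dB.

8.8 dB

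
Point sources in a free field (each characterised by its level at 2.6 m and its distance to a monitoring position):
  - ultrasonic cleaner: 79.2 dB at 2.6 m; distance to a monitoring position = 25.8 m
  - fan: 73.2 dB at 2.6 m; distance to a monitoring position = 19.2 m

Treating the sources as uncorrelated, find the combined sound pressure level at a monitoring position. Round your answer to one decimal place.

60.9 dB

Propagate each source to the receiver with L = L_ref − 20·log₁₀(r/r_ref), then add intensities.
ultrasonic cleaner: 79.2 − 20·log₁₀(25.8/2.6) = 79.2 − 19.93 = 59.27 dB.
fan: 73.2 − 20·log₁₀(19.2/2.6) = 73.2 − 17.37 = 55.83 dB.
Σ 10^(L/10) = 1.228e+06 → L_total = 10·log₁₀(1.228e+06) = 60.89 dB.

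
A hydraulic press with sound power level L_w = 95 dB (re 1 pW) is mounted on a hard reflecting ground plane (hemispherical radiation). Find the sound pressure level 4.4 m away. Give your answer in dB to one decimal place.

74.1 dB

L_p = L_w − 10·log₁₀(2π·r²) with r = 4.4 m.
2π·r² = 121.6 m², 10·log₁₀ of that is 20.851 dB.
L_p = 95 − 20.851 = 74.15 dB.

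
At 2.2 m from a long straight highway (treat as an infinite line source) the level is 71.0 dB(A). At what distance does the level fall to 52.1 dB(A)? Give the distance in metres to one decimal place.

170.8 m

Line-source spreading drops the level by 10·log₁₀(r₂/r₁); inverting, r₂/r₁ = 10^(ΔL/10).
r₂ = 2.2·10^((71.0−52.1)/10) = 2.2·10^(18.9/10) = 170.77 m.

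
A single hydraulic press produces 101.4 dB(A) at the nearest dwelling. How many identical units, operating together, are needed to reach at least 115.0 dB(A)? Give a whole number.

23

N identical sources give L₁ + 10·log₁₀ N, so require 10·log₁₀ N ≥ 115.0 − 101.4 = 13.6 dB.
N ≥ 10^(13.6/10) = 22.909, so N = 23.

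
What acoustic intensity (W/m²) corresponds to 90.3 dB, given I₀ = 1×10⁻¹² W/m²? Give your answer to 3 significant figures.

I = I₀·10^(L/10) = 10⁻¹² × 10^(90.3/10) = 10^(-2.970).

0.00107 W/m²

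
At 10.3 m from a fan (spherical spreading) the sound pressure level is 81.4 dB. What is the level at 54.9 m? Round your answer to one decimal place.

66.9 dB

For a point source, L₂ = L₁ − 20·log₁₀(r₂/r₁).
L₂ = 81.4 − 20·log₁₀(54.9/10.3) = 81.4 − 14.535 = 66.87 dB.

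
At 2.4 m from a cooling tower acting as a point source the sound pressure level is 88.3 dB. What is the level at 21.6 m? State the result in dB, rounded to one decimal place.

Point-source attenuation: ΔL = 20·log₁₀(r₂/r₁) = 20·log₁₀(21.6/2.4) = 19.085 dB.
L₂ = 88.3 − 20·log₁₀(21.6/2.4) = 88.3 − 19.085 = 69.22 dB.

69.2 dB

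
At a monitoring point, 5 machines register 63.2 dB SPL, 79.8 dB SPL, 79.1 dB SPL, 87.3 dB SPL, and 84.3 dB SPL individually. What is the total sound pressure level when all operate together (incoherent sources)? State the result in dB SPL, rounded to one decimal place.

Incoherent sources combine by intensity addition: L_total = 10·log₁₀(Σ 10^(L_i/10)).
Σ 10^(L/10) = 10^(63.2/10) + 10^(79.8/10) + 10^(79.1/10) + 10^(87.3/10) + 10^(84.3/10) = 9.851e+08.
L_total = 10·log₁₀(9.851e+08) = 89.93 dB SPL.

89.9 dB SPL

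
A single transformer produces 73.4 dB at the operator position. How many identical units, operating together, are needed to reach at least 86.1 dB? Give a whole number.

19

Need L₁ + 10·log₁₀ N ≥ 86.1, i.e. log₁₀ N ≥ 1.27.
N ≥ 10^(12.7/10) = 18.621, so N = 19.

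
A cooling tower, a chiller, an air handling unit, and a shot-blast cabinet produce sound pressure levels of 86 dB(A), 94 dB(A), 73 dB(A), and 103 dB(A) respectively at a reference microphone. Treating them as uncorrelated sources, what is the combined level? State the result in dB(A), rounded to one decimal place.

Incoherent sources combine by intensity addition: L_total = 10·log₁₀(Σ 10^(L_i/10)).
Σ 10^(L/10) = 10^(86/10) + 10^(94/10) + 10^(73/10) + 10^(103/10) = 2.288e+10.
L_total = 10·log₁₀(2.288e+10) = 103.60 dB(A).

103.6 dB(A)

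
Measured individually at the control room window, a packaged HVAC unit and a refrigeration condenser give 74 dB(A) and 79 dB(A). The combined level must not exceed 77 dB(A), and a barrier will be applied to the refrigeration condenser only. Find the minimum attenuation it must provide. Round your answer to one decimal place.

5.0 dB

Fixed contribution from the other source: Σ 10^(L/10) = 10^(74/10) = 2.512e+07 (74.00 dB(A)).
The limit corresponds to 10^(77/10) = 5.012e+07; subtracting the fixed part leaves 2.500e+07 for the refrigeration condenser, i.e. 73.98 dB(A).
So the refrigeration condenser must be reduced from 79 to 73.98 dB(A): IL = 5.02 dB.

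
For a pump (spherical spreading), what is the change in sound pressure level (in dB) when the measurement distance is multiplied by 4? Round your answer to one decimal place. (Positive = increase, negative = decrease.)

-12.0 dB

Point-source spreading: ΔL = −20·log₁₀(r₂/r₁).
ΔL = −20·log₁₀(4) = -12.04 dB.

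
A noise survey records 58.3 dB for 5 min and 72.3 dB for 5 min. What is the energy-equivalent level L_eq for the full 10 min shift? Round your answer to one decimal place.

69.5 dB

L_eq = 10·log₁₀[(1/T)·Σ tᵢ·10^(Lᵢ/10)] with T = 10 min.
Σ tᵢ·10^(Lᵢ/10) = 5·10^(58.3/10) + 5·10^(72.3/10) = 8.829e+07.
L_eq = 10·log₁₀(8.829e+07/10) = 69.46 dB.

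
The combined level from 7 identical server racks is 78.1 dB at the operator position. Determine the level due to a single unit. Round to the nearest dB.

Dividing the total intensity by 7 lowers the level by 10·log₁₀ 7 = 8.451 dB: L₁ = 78.1 − 8.451.

70 dB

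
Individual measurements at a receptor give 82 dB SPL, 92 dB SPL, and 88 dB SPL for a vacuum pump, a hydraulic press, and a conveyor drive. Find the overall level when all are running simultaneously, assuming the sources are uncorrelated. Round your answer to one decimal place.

93.8 dB SPL

Incoherent sources combine by intensity addition: L_total = 10·log₁₀(Σ 10^(L_i/10)).
Σ 10^(L/10) = 10^(82/10) + 10^(92/10) + 10^(88/10) = 2.374e+09.
L_total = 10·log₁₀(2.374e+09) = 93.76 dB SPL.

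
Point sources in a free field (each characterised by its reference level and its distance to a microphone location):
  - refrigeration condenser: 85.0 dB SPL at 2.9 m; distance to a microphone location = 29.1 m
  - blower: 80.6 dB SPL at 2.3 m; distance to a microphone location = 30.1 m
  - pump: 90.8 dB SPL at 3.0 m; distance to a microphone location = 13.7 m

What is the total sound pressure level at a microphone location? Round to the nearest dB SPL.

78 dB SPL

Propagate each source to the receiver with L = L_ref − 20·log₁₀(r/r_ref), then add intensities.
refrigeration condenser: 85.0 − 20·log₁₀(29.1/2.9) = 85.0 − 20.03 = 64.97 dB SPL.
blower: 80.6 − 20·log₁₀(30.1/2.3) = 80.6 − 22.34 = 58.26 dB SPL.
pump: 90.8 − 20·log₁₀(13.7/3.0) = 90.8 − 13.19 = 77.61 dB SPL.
Σ 10^(L/10) = 6.146e+07 → L_total = 10·log₁₀(6.146e+07) = 77.89 dB SPL.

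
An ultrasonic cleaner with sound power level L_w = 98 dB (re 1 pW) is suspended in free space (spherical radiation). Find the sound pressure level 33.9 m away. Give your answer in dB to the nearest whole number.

The power spreads over a sphere of area 4π·r², so L_p = L_w − 10·log₁₀(4π·r²).
4π·r² = 1.444e+04 m², 10·log₁₀ of that is 41.596 dB.
L_p = 98 − 41.596 = 56.40 dB.

56 dB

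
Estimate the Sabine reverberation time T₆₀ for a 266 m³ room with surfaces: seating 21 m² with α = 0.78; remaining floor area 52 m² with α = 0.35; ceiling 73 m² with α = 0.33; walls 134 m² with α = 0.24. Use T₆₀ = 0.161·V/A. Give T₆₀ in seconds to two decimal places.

Total absorption A = 21·0.78 + 52·0.35 + 73·0.33 + 134·0.24 = 90.83 m² sabins.
T₆₀ = 0.161·V/A = 0.161·266/90.83 = 0.471 s.

0.47 s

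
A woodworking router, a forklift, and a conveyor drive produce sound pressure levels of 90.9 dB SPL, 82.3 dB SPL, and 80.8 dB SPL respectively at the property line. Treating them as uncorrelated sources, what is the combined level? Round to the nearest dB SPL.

92 dB SPL

For uncorrelated sources the intensities add, so convert each level to linear form, sum, and take 10·log₁₀ of the total.
Σ 10^(L/10) = 10^(90.9/10) + 10^(82.3/10) + 10^(80.8/10) = 1.520e+09.
L_total = 10·log₁₀(1.520e+09) = 91.82 dB SPL.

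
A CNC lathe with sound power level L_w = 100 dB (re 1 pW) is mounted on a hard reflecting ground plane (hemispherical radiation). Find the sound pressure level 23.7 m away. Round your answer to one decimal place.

L_p = L_w − 10·log₁₀(2π·r²) with r = 23.7 m.
2π·r² = 3529 m², 10·log₁₀ of that is 35.477 dB.
L_p = 100 − 35.477 = 64.52 dB.

64.5 dB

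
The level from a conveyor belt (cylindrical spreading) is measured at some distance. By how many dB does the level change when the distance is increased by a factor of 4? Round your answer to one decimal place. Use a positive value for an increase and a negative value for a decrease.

With cylindrical spreading the level changes by −10·log₁₀(r₂/r₁).
ΔL = −10·log₁₀(4) = -6.02 dB.

-6.0 dB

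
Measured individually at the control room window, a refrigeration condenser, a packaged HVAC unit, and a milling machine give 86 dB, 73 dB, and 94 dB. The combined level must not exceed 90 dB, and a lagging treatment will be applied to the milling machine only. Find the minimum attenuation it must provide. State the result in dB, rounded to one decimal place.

The untreated sources together contribute 10^(86/10) + 10^(73/10) = 4.181e+08, i.e. 86.21 dB.
To meet 90 dB overall, the treated milling machine may contribute at most 10^(90/10) − 4.181e+08 = 5.819e+08, i.e. 87.65 dB.
So the milling machine must be reduced from 94 to 87.65 dB: IL = 6.35 dB.

6.4 dB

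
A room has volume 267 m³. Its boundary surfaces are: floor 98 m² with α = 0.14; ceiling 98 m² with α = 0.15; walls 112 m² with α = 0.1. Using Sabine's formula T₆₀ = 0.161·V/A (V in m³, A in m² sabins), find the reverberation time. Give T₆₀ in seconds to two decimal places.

1.08 s

A = Σ Sᵢαᵢ = 98·0.14 + 98·0.15 + 112·0.1 = 39.62 m².
T₆₀ = 0.161 × 267 / 39.62 = 1.085 s.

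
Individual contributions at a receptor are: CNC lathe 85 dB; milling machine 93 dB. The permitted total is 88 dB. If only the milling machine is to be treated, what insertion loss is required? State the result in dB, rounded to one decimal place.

8.0 dB

The untreated sources together contribute 10^(85/10) = 3.162e+08, i.e. 85.00 dB.
To meet 88 dB overall, the treated milling machine may contribute at most 10^(88/10) − 3.162e+08 = 3.147e+08, i.e. 84.98 dB.
So the milling machine must be reduced from 93 to 84.98 dB: IL = 8.02 dB.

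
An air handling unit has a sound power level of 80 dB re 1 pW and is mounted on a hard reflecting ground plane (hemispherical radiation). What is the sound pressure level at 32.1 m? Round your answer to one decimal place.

41.9 dB

Free-field hemispherical radiation: L_p = L_w − 10·log₁₀(2π·r²), r = 32.1 m.
2π·r² = 6474 m², 10·log₁₀ of that is 38.112 dB.
L_p = 80 − 38.112 = 41.89 dB.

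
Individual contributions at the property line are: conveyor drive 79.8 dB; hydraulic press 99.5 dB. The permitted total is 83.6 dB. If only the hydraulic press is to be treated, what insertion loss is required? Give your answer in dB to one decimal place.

18.2 dB

Fixed contribution from the other source: Σ 10^(L/10) = 10^(79.8/10) = 9.550e+07 (79.80 dB).
The limit corresponds to 10^(83.6/10) = 2.291e+08; subtracting the fixed part leaves 1.336e+08 for the hydraulic press, i.e. 81.26 dB.
Required insertion loss = 99.5 − 81.26 = 18.24 dB.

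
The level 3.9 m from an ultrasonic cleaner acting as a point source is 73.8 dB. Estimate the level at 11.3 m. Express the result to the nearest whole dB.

65 dB

Point-source attenuation: ΔL = 20·log₁₀(r₂/r₁) = 20·log₁₀(11.3/3.9) = 9.240 dB.
L₂ = 73.8 − 20·log₁₀(11.3/3.9) = 73.8 − 9.240 = 64.56 dB.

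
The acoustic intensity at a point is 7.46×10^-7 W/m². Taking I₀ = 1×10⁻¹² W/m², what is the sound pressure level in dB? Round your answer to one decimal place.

L = 10·log₁₀(I/I₀) = 10·log₁₀(7.46×10^-7/10⁻¹²) = 10·log₁₀(7.46×10^5).
L = 10·(0.8727 + 5) = 58.73 dB.

58.7 dB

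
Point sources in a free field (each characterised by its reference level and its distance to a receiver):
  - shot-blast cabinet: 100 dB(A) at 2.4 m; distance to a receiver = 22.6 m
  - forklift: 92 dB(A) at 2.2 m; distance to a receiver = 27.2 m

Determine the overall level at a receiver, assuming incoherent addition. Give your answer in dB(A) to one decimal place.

Apply inverse-square spreading to bring every level to the receiver, then sum 10^(L/10).
shot-blast cabinet: 100 − 20·log₁₀(22.6/2.4) = 100 − 19.48 = 80.52 dB(A).
forklift: 92 − 20·log₁₀(27.2/2.2) = 92 − 21.84 = 70.16 dB(A).
Σ 10^(L/10) = 1.231e+08 → L_total = 10·log₁₀(1.231e+08) = 80.90 dB(A).

80.9 dB(A)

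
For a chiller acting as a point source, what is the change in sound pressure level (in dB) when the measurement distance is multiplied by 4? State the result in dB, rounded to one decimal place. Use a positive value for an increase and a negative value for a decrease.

A point source loses 6 dB per doubling of distance; generally ΔL = −20·log₁₀(r₂/r₁).
ΔL = −20·log₁₀(4) = -12.04 dB.

-12.0 dB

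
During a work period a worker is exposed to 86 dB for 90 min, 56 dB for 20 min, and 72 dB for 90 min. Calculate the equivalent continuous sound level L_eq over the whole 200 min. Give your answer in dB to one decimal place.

82.7 dB

The energy average is taken in the linear domain: L_eq = 10·log₁₀[(Σ tᵢ·10^(Lᵢ/10))/T], T = 200 min.
Σ tᵢ·10^(Lᵢ/10) = 90·10^(86/10) + 20·10^(56/10) + 90·10^(72/10) = 3.726e+10.
L_eq = 10·log₁₀(3.726e+10/200) = 82.70 dB.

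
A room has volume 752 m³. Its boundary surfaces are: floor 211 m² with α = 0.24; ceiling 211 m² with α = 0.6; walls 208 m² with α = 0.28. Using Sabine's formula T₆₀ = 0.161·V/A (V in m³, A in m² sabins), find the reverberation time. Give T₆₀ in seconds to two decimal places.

A = Σ Sᵢαᵢ = 211·0.24 + 211·0.6 + 208·0.28 = 235.48 m².
T₆₀ = 0.161·V/A = 0.161·752/235.48 = 0.514 s.

0.51 s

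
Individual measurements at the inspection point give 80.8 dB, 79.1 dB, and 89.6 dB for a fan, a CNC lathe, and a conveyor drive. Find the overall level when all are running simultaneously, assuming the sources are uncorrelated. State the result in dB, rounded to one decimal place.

90.5 dB

For uncorrelated sources the intensities add, so convert each level to linear form, sum, and take 10·log₁₀ of the total.
Σ 10^(L/10) = 10^(80.8/10) + 10^(79.1/10) + 10^(89.6/10) = 1.114e+09.
L_total = 10·log₁₀(1.114e+09) = 90.47 dB.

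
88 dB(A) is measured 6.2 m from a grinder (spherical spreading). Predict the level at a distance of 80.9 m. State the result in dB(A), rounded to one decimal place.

65.7 dB(A)

Spherical spreading from a point source gives a 20·log₁₀(r₂/r₁) drop.
L₂ = 88 − 20·log₁₀(80.9/6.2) = 88 − 22.311 = 65.69 dB(A).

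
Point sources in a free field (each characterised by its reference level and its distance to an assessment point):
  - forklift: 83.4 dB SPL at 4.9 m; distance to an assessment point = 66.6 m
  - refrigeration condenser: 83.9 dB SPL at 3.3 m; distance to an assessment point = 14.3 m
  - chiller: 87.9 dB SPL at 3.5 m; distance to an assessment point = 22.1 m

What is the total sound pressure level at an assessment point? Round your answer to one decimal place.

74.7 dB SPL

First find each source's level at the receiver (point-source: −20·log₁₀(r/r_ref)), then combine on an intensity basis.
forklift: 83.4 − 20·log₁₀(66.6/4.9) = 83.4 − 22.67 = 60.73 dB SPL.
refrigeration condenser: 83.9 − 20·log₁₀(14.3/3.3) = 83.9 − 12.74 = 71.16 dB SPL.
chiller: 87.9 − 20·log₁₀(22.1/3.5) = 87.9 − 16.01 = 71.89 dB SPL.
Σ 10^(L/10) = 2.972e+07 → L_total = 10·log₁₀(2.972e+07) = 74.73 dB SPL.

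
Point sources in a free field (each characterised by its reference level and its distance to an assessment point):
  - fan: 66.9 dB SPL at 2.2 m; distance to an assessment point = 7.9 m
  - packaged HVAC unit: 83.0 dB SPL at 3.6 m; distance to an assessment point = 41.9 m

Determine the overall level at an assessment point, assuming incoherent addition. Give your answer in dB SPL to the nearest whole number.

Propagate each source to the receiver with L = L_ref − 20·log₁₀(r/r_ref), then add intensities.
fan: 66.9 − 20·log₁₀(7.9/2.2) = 66.9 − 11.10 = 55.80 dB SPL.
packaged HVAC unit: 83.0 − 20·log₁₀(41.9/3.6) = 83.0 − 21.32 = 61.68 dB SPL.
Σ 10^(L/10) = 1.853e+06 → L_total = 10·log₁₀(1.853e+06) = 62.68 dB SPL.

63 dB SPL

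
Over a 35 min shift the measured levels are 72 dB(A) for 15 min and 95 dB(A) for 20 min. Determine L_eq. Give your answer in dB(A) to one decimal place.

L_eq = 10·log₁₀[(1/T)·Σ tᵢ·10^(Lᵢ/10)] with T = 35 min.
Σ tᵢ·10^(Lᵢ/10) = 15·10^(72/10) + 20·10^(95/10) = 6.348e+10.
L_eq = 10·log₁₀(6.348e+10/35) = 92.59 dB(A).

92.6 dB(A)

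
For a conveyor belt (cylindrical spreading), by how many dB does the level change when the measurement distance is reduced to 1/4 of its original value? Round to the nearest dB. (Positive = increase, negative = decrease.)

A line source loses 3 dB per doubling of distance; generally ΔL = −10·log₁₀(r₂/r₁).
ΔL = −10·log₁₀(0.25) = +6.02 dB.

+6 dB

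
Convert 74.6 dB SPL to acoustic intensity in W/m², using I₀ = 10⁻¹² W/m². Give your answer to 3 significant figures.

I = I₀·10^(L/10) = 10⁻¹² × 10^(74.6/10) = 10^(-4.540).

2.88e-05 W/m²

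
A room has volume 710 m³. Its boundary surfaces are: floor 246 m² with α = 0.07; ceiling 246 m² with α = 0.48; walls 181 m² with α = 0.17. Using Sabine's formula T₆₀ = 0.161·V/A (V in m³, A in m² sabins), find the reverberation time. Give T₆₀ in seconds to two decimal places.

A = Σ Sᵢαᵢ = 246·0.07 + 246·0.48 + 181·0.17 = 166.07 m².
T₆₀ = 0.161 × 710 / 166.07 = 0.688 s.

0.69 s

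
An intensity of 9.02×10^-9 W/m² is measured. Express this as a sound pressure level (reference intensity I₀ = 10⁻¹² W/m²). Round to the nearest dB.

40 dB

L = 10·log₁₀(I/I₀) = 10·log₁₀(9.02×10^-9/10⁻¹²) = 10·log₁₀(9.02×10^3).
L = 10·(0.9552 + 3) = 39.55 dB.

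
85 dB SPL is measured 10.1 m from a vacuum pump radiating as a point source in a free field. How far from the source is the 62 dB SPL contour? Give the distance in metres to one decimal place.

For a point source L₁ − L₂ = 20·log₁₀(r₂/r₁), so r₂ = r₁·10^((L₁−L₂)/20).
r₂ = 10.1·10^((85−62)/20) = 10.1·10^(23.0/20) = 142.67 m.

142.7 m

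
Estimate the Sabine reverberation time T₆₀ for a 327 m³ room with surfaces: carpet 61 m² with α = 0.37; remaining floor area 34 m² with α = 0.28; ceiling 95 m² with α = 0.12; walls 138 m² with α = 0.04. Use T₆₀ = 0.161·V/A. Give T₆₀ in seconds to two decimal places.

1.07 s

Summing Sᵢαᵢ: 61·0.37 + 34·0.28 + 95·0.12 + 138·0.04 = 49.01 m².
T₆₀ = 0.161·V/A = 0.161·327/49.01 = 1.074 s.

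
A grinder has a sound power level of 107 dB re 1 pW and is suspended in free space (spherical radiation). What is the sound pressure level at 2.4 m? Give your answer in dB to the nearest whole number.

The power spreads over a sphere of area 4π·r², so L_p = L_w − 10·log₁₀(4π·r²).
4π·r² = 72.38 m², 10·log₁₀ of that is 18.596 dB.
L_p = 107 − 18.596 = 88.40 dB.

88 dB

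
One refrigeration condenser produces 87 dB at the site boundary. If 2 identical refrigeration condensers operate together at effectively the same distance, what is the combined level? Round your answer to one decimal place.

90.0 dB

L_total = L₁ + 10·log₁₀ N for N identical incoherent sources.
L_total = 87 + 10·log₁₀(2) = 87 + 3.010 = 90.01 dB.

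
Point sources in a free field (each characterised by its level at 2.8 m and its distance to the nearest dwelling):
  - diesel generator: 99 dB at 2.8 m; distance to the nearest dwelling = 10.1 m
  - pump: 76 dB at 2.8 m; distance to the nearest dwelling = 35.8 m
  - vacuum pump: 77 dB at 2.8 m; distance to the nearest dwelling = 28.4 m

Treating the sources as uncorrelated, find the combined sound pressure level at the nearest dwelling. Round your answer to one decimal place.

87.9 dB

Propagate each source to the receiver with L = L_ref − 20·log₁₀(r/r_ref), then add intensities.
diesel generator: 99 − 20·log₁₀(10.1/2.8) = 99 − 11.14 = 87.86 dB.
pump: 76 − 20·log₁₀(35.8/2.8) = 76 − 22.13 = 53.87 dB.
vacuum pump: 77 − 20·log₁₀(28.4/2.8) = 77 − 20.12 = 56.88 dB.
Σ 10^(L/10) = 6.112e+08 → L_total = 10·log₁₀(6.112e+08) = 87.86 dB.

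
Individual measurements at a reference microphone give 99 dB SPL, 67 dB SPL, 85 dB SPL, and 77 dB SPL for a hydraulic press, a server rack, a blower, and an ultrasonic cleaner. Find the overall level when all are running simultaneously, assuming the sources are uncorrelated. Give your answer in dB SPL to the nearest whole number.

Incoherent sources combine by intensity addition: L_total = 10·log₁₀(Σ 10^(L_i/10)).
Σ 10^(L/10) = 10^(99/10) + 10^(67/10) + 10^(85/10) + 10^(77/10) = 8.315e+09.
L_total = 10·log₁₀(8.315e+09) = 99.20 dB SPL.

99 dB SPL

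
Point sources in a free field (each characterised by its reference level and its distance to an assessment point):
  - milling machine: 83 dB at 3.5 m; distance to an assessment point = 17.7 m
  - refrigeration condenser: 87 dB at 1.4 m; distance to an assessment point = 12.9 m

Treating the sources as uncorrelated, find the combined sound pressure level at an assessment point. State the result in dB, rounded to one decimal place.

Propagate each source to the receiver with L = L_ref − 20·log₁₀(r/r_ref), then add intensities.
milling machine: 83 − 20·log₁₀(17.7/3.5) = 83 − 14.08 = 68.92 dB.
refrigeration condenser: 87 − 20·log₁₀(12.9/1.4) = 87 − 19.29 = 67.71 dB.
Σ 10^(L/10) = 1.370e+07 → L_total = 10·log₁₀(1.370e+07) = 71.37 dB.

71.4 dB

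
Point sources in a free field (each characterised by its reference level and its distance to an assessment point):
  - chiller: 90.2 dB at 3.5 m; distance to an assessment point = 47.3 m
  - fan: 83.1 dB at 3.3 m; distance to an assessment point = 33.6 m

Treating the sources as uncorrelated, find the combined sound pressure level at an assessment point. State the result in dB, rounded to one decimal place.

Apply inverse-square spreading to bring every level to the receiver, then sum 10^(L/10).
chiller: 90.2 − 20·log₁₀(47.3/3.5) = 90.2 − 22.62 = 67.58 dB.
fan: 83.1 − 20·log₁₀(33.6/3.3) = 83.1 − 20.16 = 62.94 dB.
Σ 10^(L/10) = 7.703e+06 → L_total = 10·log₁₀(7.703e+06) = 68.87 dB.

68.9 dB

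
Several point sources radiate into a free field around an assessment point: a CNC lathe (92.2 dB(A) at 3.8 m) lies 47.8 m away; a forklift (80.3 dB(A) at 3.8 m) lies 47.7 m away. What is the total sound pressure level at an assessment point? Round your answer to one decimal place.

70.5 dB(A)

Propagate each source to the receiver with L = L_ref − 20·log₁₀(r/r_ref), then add intensities.
CNC lathe: 92.2 − 20·log₁₀(47.8/3.8) = 92.2 − 21.99 = 70.21 dB(A).
forklift: 80.3 − 20·log₁₀(47.7/3.8) = 80.3 − 21.97 = 58.33 dB(A).
Σ 10^(L/10) = 1.117e+07 → L_total = 10·log₁₀(1.117e+07) = 70.48 dB(A).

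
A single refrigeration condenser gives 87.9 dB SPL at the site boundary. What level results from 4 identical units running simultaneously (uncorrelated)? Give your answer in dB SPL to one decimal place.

N identical incoherent sources raise the level by 10·log₁₀ N.
L_total = 87.9 + 10·log₁₀(4) = 87.9 + 6.021 = 93.92 dB SPL.

93.9 dB SPL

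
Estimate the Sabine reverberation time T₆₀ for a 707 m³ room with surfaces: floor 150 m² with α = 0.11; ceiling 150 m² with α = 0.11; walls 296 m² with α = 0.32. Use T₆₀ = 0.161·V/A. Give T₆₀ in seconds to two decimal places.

0.89 s

Summing Sᵢαᵢ: 150·0.11 + 150·0.11 + 296·0.32 = 127.72 m².
T₆₀ = 0.161 × 707 / 127.72 = 0.891 s.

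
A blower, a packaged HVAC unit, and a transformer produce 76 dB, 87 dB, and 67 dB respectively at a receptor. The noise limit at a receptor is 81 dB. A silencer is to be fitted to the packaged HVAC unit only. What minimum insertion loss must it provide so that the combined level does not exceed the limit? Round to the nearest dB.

8 dB

Everything except the packaged HVAC unit sums to 10^(76/10) + 10^(67/10) = 4.482e+07 in linear terms, 76.51 dB.
The limit corresponds to 10^(81/10) = 1.259e+08; subtracting the fixed part leaves 8.107e+07 for the packaged HVAC unit, i.e. 79.09 dB.
So the packaged HVAC unit must be reduced from 87 to 79.09 dB: IL = 7.91 dB.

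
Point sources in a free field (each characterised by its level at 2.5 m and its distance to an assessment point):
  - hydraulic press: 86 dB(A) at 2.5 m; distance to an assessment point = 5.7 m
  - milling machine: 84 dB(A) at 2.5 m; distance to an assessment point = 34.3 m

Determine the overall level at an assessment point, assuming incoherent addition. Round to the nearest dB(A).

79 dB(A)

Apply inverse-square spreading to bring every level to the receiver, then sum 10^(L/10).
hydraulic press: 86 − 20·log₁₀(5.7/2.5) = 86 − 7.16 = 78.84 dB(A).
milling machine: 84 − 20·log₁₀(34.3/2.5) = 84 − 22.75 = 61.25 dB(A).
Σ 10^(L/10) = 7.792e+07 → L_total = 10·log₁₀(7.792e+07) = 78.92 dB(A).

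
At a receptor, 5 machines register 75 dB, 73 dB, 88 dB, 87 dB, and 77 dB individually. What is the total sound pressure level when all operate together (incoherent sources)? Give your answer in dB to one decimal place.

90.9 dB

Incoherent sources combine by intensity addition: L_total = 10·log₁₀(Σ 10^(L_i/10)).
Σ 10^(L/10) = 10^(75/10) + 10^(73/10) + 10^(88/10) + 10^(87/10) + 10^(77/10) = 1.234e+09.
L_total = 10·log₁₀(1.234e+09) = 90.91 dB.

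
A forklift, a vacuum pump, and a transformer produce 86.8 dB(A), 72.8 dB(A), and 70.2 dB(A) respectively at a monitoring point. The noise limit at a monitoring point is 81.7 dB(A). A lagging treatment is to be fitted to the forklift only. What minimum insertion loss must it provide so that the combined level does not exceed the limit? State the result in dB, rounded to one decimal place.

6.1 dB

The untreated sources together contribute 10^(72.8/10) + 10^(70.2/10) = 2.953e+07, i.e. 74.70 dB(A).
The limit corresponds to 10^(81.7/10) = 1.479e+08; subtracting the fixed part leaves 1.184e+08 for the forklift, i.e. 80.73 dB(A).
Required insertion loss = 86.8 − 80.73 = 6.07 dB.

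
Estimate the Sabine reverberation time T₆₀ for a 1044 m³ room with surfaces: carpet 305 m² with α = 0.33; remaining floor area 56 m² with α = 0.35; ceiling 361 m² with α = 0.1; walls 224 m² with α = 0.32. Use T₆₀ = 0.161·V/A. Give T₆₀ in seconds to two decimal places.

Summing Sᵢαᵢ: 305·0.33 + 56·0.35 + 361·0.1 + 224·0.32 = 228.03 m².
T₆₀ = 0.161 × 1044 / 228.03 = 0.737 s.

0.74 s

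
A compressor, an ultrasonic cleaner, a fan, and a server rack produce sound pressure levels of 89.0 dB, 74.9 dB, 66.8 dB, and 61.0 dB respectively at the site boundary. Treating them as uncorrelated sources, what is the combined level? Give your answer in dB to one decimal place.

89.2 dB

For uncorrelated sources the intensities add, so convert each level to linear form, sum, and take 10·log₁₀ of the total.
Σ 10^(L/10) = 10^(89.0/10) + 10^(74.9/10) + 10^(66.8/10) + 10^(61.0/10) = 8.313e+08.
L_total = 10·log₁₀(8.313e+08) = 89.20 dB.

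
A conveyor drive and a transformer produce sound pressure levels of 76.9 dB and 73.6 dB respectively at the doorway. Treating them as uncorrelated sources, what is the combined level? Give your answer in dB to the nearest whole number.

79 dB

For uncorrelated sources the intensities add, so convert each level to linear form, sum, and take 10·log₁₀ of the total.
Σ 10^(L/10) = 10^(76.9/10) + 10^(73.6/10) = 7.189e+07.
L_total = 10·log₁₀(7.189e+07) = 78.57 dB.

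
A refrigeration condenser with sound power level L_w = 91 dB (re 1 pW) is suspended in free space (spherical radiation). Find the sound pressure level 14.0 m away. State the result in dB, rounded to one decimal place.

Free-field spherical radiation: L_p = L_w − 10·log₁₀(4π·r²), r = 14.0 m.
4π·r² = 2463 m², 10·log₁₀ of that is 33.915 dB.
L_p = 91 − 33.915 = 57.09 dB.

57.1 dB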